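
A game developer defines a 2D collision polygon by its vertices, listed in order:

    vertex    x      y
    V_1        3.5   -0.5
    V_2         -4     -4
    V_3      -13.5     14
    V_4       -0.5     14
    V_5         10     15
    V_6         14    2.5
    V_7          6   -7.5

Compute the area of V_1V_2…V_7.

Σ = (-16) + (-110) + (-182) + (-147.5) + (-185) + (-120) + (23.25) = -737.25
Area = |Σ|/2 = 368.625.

368.625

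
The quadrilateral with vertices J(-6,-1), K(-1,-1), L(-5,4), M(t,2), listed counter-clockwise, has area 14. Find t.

Write out the shoelace sum; only the two edges meeting at M involve t:
2·Area = [((-5)·2 − t·4) + (t·(-1) − (-6)·2)] + -4
       = -5·t + -2 = 28
⇒ t = -6.

-6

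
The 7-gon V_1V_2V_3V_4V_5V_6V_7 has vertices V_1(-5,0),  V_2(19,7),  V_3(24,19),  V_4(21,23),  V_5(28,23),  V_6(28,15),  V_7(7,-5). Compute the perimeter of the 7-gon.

100

|V_1V_2| = √((24)² + (7)²) = √625 = 25
|V_2V_3| = √((5)² + (12)²) = √169 = 13
|V_3V_4| = √((-3)² + (4)²) = √25 = 5
|V_4V_5| = √((7)² + (0)²) = √49 = 7
|V_5V_6| = √((0)² + (-8)²) = √64 = 8
|V_6V_7| = √((-21)² + (-20)²) = √841 = 29
|V_7V_1| = √((-12)² + (5)²) = √169 = 13
Perimeter = 25 + 13 + 5 + 7 + 8 + 29 + 13 = 100.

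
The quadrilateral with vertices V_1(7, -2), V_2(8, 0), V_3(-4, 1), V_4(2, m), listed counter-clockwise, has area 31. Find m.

-4

Write out the shoelace sum; only the two edges meeting at V_4 involve m:
2·Area = [((-4)·m − 2·1) + (2·(-2) − 7·m)] + 24
       = -11·m + 18 = 62
⇒ m = -4.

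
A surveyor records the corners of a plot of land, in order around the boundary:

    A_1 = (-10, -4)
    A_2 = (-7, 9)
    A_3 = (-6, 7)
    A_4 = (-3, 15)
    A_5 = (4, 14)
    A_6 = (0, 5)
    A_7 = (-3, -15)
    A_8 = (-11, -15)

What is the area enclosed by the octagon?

Apply the shoelace (surveyor's) formula: 2A = Σ (x_i·y_{i+1} − x_{i+1}·y_i), indices taken mod 8.
Σ = (-118) + (5) + (-69) + (-102) + (20) + (15) + (-120) + (-106) = -475
Area = |Σ|/2 = 237.5.

237.5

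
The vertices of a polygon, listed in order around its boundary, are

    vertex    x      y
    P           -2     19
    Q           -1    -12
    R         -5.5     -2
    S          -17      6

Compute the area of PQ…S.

Apply the surveyor's formula: 2A = Σ (x_i·y_{i+1} − x_{i+1}·y_i), indices taken mod 4.
Σ = (43) + (-64) + (-67) + (-311) = -399
Area = |Σ|/2 = 199.5.

199.5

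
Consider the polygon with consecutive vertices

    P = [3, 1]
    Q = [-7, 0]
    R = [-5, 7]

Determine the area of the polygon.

34

Σ = (7) + (-49) + (-26) = -68
Area = |Σ|/2 = 34.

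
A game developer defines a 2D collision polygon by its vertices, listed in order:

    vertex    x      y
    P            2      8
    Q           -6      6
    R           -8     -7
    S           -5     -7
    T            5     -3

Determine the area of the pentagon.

Apply the surveyor's formula: 2A = Σ (x_i·y_{i+1} − x_{i+1}·y_i), indices taken mod 5.
Cross-terms: 60, 90, 21, 50, 46  ⇒  Σ = 267
Area = |Σ|/2 = 133.5.

133.5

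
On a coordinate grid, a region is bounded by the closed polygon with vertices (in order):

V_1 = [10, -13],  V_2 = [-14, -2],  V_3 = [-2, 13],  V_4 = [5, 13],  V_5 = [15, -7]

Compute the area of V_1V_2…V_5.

Σ = (-202) + (-186) + (-91) + (-230) + (-125) = -834
Area = |Σ|/2 = 417.

417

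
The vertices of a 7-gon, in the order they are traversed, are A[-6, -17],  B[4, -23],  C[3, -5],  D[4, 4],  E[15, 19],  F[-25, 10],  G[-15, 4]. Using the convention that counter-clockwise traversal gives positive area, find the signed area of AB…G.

Apply the shoelace (surveyor's) formula: 2A = Σ (x_i·y_{i+1} − x_{i+1}·y_i), indices taken mod 7.
Cross-terms: 206, 49, 32, 16, 625, 50, 279  ⇒  Σ = 1257
Signed area = Σ/2 = 628.5 (positive ⇒ counter-clockwise traversal).

628.5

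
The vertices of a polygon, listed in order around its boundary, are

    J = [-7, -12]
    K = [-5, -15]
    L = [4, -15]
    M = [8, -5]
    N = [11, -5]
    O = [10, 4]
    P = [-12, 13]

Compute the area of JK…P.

Σ = (45) + (135) + (100) + (15) + (94) + (178) + (235) = 802
Area = |Σ|/2 = 401.

401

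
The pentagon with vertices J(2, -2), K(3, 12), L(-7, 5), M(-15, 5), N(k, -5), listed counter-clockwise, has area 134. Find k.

The doubled signed area Σ (x_i y_{i+1} − x_{i+1} y_i) is linear in k.
With k=0 it equals 254; the coefficient of k is -7 (from the two edges through N).
So -7·k + 254 = 2·134 = 268 ⇒ k = -2.

-2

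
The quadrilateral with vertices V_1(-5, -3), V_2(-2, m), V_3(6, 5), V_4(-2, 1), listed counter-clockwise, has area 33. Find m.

The doubled signed area Σ (x_i y_{i+1} − x_{i+1} y_i) is linear in m.
With m=0 it equals 11; the coefficient of m is -11 (from the two edges through V_2).
So -11·m + 11 = 2·33 = 66 ⇒ m = -5.

-5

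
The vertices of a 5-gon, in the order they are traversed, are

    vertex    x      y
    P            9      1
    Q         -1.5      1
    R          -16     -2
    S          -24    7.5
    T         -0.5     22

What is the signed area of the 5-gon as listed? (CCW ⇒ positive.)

-430.625

P→Q: (9)(1) − (-1.5)(1) = 10.5
Q→R: (-1.5)(-2) − (-16)(1) = 19
R→S: (-16)(7.5) − (-24)(-2) = -168
S→T: (-24)(22) − (-0.5)(7.5) = -524.25
T→P: (-0.5)(1) − (9)(22) = -198.5
Σ = -861.25
Signed area = Σ/2 = -430.625 (negative ⇒ clockwise traversal).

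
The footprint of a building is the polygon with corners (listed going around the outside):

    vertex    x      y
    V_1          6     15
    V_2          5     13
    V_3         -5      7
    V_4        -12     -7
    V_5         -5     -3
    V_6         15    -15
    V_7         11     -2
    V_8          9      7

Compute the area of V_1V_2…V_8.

333

Σ = (3) + (100) + (119) + (1) + (120) + (135) + (95) + (93) = 666
Area = |Σ|/2 = 333.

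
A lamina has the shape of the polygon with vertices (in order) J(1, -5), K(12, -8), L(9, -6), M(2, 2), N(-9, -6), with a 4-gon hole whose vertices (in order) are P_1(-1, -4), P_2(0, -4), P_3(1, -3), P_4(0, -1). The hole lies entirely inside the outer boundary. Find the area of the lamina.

66.5

Outer boundary:
Cross-terms: 52, 0, 30, 6, 51  ⇒  Σ = 139
Area = |Σ|/2 = 69.5.
Hole:
Σ = (4) + (4) + (-1) + (-1) = 6
Area = |Σ|/2 = 3.
Net area = 69.5 − 3 = 66.5.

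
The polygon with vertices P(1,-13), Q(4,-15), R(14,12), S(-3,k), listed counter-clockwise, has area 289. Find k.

The doubled signed area Σ (x_i y_{i+1} − x_{i+1} y_i) is linear in k.
With k=0 it equals 370; the coefficient of k is 13 (from the two edges through S).
So 13·k + 370 = 2·289 = 578 ⇒ k = 16.

16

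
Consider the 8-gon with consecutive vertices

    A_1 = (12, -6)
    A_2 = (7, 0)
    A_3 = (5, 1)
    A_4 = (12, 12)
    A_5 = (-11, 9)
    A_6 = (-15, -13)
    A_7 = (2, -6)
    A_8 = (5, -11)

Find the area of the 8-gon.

Apply the surveyor's formula: 2A = Σ (x_i·y_{i+1} − x_{i+1}·y_i), indices taken mod 8.
Σ = (42) + (7) + (48) + (240) + (278) + (116) + (8) + (102) = 841
Area = |Σ|/2 = 420.5.

420.5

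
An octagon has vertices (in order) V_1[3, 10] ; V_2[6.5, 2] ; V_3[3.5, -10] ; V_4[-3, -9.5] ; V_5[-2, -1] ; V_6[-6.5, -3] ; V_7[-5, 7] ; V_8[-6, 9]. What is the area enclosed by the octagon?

180.625

Apply Gauss's area formula: 2A = Σ (x_i·y_{i+1} − x_{i+1}·y_i), indices taken mod 8.
Cross-terms: -59, -72, -63.25, -16, -0.5, -60.5, -3, -87  ⇒  Σ = -361.25
Area = |Σ|/2 = 180.625.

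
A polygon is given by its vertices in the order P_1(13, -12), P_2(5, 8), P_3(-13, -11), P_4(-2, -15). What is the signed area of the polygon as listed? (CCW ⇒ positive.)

Apply Gauss's area formula: 2A = Σ (x_i·y_{i+1} − x_{i+1}·y_i), indices taken mod 4.
Σ = (164) + (49) + (173) + (219) = 605
Signed area = Σ/2 = 302.5 (positive ⇒ counter-clockwise traversal).

302.5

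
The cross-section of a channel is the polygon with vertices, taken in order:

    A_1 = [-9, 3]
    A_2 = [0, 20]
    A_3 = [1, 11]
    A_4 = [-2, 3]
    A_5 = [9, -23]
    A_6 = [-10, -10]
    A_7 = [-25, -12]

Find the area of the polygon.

Apply the shoelace formula: 2A = Σ (x_i·y_{i+1} − x_{i+1}·y_i), indices taken mod 7.
A_1→A_2: (-9)(20) − (0)(3) = -180
A_2→A_3: (0)(11) − (1)(20) = -20
A_3→A_4: (1)(3) − (-2)(11) = 25
A_4→A_5: (-2)(-23) − (9)(3) = 19
A_5→A_6: (9)(-10) − (-10)(-23) = -320
A_6→A_7: (-10)(-12) − (-25)(-10) = -130
A_7→A_1: (-25)(3) − (-9)(-12) = -183
Σ = -789
Area = |Σ|/2 = 394.5.

394.5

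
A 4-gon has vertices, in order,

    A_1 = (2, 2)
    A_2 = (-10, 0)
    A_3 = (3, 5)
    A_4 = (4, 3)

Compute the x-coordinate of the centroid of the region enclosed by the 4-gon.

Apply the surveyor's formula. First the cross-terms c_i = x_i·y_{i+1} − x_{i+1}·y_i:
  20, -50, -11, 2  ⇒  2A = -39, A = -19.5.
Then Σ (x_i + x_{i+1})·c_i = 125, so x̄ = 125 / (6·(-19.5)) = -125/117.

-125/117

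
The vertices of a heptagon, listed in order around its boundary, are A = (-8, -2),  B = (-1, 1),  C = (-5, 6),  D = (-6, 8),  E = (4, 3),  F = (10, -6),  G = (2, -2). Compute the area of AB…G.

73.5

Σ = (-10) + (-1) + (-4) + (-50) + (-54) + (-8) + (-20) = -147
Area = |Σ|/2 = 73.5.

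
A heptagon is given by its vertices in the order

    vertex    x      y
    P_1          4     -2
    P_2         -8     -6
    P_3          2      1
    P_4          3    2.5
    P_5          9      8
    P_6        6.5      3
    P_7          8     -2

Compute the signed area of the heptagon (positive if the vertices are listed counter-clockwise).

-51.25

Apply the shoelace formula: 2A = Σ (x_i·y_{i+1} − x_{i+1}·y_i), indices taken mod 7.
Σ = (-40) + (4) + (2) + (1.5) + (-25) + (-37) + (-8) = -102.5
Signed area = Σ/2 = -51.25 (negative ⇒ clockwise traversal).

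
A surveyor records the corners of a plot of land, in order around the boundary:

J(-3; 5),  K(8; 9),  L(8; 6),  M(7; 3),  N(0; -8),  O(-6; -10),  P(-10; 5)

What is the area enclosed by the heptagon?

Apply the shoelace formula: 2A = Σ (x_i·y_{i+1} − x_{i+1}·y_i), indices taken mod 7.
Σ = (-67) + (-24) + (-18) + (-56) + (-48) + (-130) + (-35) = -378
Area = |Σ|/2 = 189.

189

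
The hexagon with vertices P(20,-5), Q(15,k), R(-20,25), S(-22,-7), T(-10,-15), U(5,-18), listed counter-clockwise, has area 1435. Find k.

Write out the shoelace sum; only the two edges meeting at Q involve k:
2·Area = [(20·k − 15·(-5)) + (15·25 − (-20)·k)] + 1540
       = 40·k + 1990 = 2870
⇒ k = 22.

22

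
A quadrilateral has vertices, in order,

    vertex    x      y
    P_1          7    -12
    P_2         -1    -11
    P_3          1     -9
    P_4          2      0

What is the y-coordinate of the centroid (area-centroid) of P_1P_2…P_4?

Apply the shoelace (surveyor's) formula. First the cross-terms c_i = x_i·y_{i+1} − x_{i+1}·y_i:
  -89, 20, 18, -24  ⇒  2A = -75, A = -37.5.
Then Σ (y_i + y_{i+1})·c_i = 1773, so ȳ = 1773 / (6·(-37.5)) = -7.88.

-7.88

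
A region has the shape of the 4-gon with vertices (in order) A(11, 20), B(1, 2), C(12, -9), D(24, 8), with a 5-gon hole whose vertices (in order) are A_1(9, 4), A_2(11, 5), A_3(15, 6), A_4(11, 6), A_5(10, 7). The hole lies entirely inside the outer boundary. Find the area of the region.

Outer boundary:
Apply Gauss's area formula: 2A = Σ (x_i·y_{i+1} − x_{i+1}·y_i), indices taken mod 4.
Σ = (2) + (-33) + (312) + (392) = 673
Area = |Σ|/2 = 336.5.
Hole:
A_1→A_2: (9)(5) − (11)(4) = 1
A_2→A_3: (11)(6) − (15)(5) = -9
A_3→A_4: (15)(6) − (11)(6) = 24
A_4→A_5: (11)(7) − (10)(6) = 17
A_5→A_1: (10)(4) − (9)(7) = -23
Σ = 10
Area = |Σ|/2 = 5.
Net area = 336.5 − 5 = 331.5.

331.5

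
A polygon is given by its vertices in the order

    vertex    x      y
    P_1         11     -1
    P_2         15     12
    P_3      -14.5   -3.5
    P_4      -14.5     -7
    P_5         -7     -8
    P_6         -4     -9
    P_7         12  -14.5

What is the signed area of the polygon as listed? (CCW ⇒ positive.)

Apply Gauss's area formula: 2A = Σ (x_i·y_{i+1} − x_{i+1}·y_i), indices taken mod 7.
P_1→P_2: (11)(12) − (15)(-1) = 147
P_2→P_3: (15)(-3.5) − (-14.5)(12) = 121.5
P_3→P_4: (-14.5)(-7) − (-14.5)(-3.5) = 50.75
P_4→P_5: (-14.5)(-8) − (-7)(-7) = 67
P_5→P_6: (-7)(-9) − (-4)(-8) = 31
P_6→P_7: (-4)(-14.5) − (12)(-9) = 166
P_7→P_1: (12)(-1) − (11)(-14.5) = 147.5
Σ = 730.75
Signed area = Σ/2 = 365.375 (positive ⇒ counter-clockwise traversal).

365.375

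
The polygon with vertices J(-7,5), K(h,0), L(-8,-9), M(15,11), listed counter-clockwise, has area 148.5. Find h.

-7

Write out the shoelace sum; only the two edges meeting at K involve h:
2·Area = [((-7)·0 − h·5) + (h·(-9) − (-8)·0)] + 199
       = -14·h + 199 = 297
⇒ h = -7.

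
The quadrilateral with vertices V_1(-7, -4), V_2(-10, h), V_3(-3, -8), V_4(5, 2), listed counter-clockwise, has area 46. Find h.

The doubled signed area Σ (x_i y_{i+1} − x_{i+1} y_i) is linear in h.
With h=0 it equals 68; the coefficient of h is -4 (from the two edges through V_2).
So -4·h + 68 = 2·46 = 92 ⇒ h = -6.

-6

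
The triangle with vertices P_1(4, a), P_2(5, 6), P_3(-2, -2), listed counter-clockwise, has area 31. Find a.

The doubled signed area Σ (x_i y_{i+1} − x_{i+1} y_i) is linear in a.
With a=0 it equals 34; the coefficient of a is -7 (from the two edges through P_1).
So -7·a + 34 = 2·31 = 62 ⇒ a = -4.

-4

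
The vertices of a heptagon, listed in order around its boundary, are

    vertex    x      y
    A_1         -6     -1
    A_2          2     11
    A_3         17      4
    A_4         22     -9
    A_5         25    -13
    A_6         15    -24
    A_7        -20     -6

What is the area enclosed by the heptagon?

Cross-terms: -64, -179, -241, -61, -405, -570, -16  ⇒  Σ = -1536
Area = |Σ|/2 = 768.

768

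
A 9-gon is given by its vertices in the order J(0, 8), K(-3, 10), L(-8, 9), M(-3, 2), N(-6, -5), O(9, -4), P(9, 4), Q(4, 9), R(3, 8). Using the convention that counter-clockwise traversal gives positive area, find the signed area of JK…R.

175

Apply the shoelace (surveyor's) formula: 2A = Σ (x_i·y_{i+1} − x_{i+1}·y_i), indices taken mod 9.
Σ = (24) + (53) + (11) + (27) + (69) + (72) + (65) + (5) + (24) = 350
Signed area = Σ/2 = 175 (positive ⇒ counter-clockwise traversal).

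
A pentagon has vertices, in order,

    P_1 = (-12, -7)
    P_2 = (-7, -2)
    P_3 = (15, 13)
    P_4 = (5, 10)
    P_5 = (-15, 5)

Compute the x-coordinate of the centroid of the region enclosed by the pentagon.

Apply the shoelace (surveyor's) formula. First the cross-terms c_i = x_i·y_{i+1} − x_{i+1}·y_i:
  -25, -61, 85, 175, 165  ⇒  2A = 339, A = 169.5.
Then Σ (x_i + x_{i+1})·c_i = -4518, so x̄ = -4518 / (6·169.5) = -502/113.

-502/113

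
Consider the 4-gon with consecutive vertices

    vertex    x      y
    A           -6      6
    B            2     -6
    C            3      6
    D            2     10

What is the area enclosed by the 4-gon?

Apply the shoelace formula: 2A = Σ (x_i·y_{i+1} − x_{i+1}·y_i), indices taken mod 4.
A→B: (-6)(-6) − (2)(6) = 24
B→C: (2)(6) − (3)(-6) = 30
C→D: (3)(10) − (2)(6) = 18
D→A: (2)(6) − (-6)(10) = 72
Σ = 144
Area = |Σ|/2 = 72.

72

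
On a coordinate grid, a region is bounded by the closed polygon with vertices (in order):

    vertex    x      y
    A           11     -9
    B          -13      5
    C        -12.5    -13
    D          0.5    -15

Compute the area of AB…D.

262

Apply the shoelace formula: 2A = Σ (x_i·y_{i+1} − x_{i+1}·y_i), indices taken mod 4.
Σ = (-62) + (231.5) + (194) + (160.5) = 524
Area = |Σ|/2 = 262.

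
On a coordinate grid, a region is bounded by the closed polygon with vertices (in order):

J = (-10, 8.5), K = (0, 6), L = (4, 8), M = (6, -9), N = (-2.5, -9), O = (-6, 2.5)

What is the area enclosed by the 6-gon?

Σ = (-60) + (-24) + (-84) + (-76.5) + (-60.25) + (-26) = -330.75
Area = |Σ|/2 = 165.375.

165.375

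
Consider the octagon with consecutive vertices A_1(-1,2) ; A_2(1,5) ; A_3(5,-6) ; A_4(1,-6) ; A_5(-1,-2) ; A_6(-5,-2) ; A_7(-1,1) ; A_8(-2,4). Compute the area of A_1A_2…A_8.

Apply Gauss's area formula: 2A = Σ (x_i·y_{i+1} − x_{i+1}·y_i), indices taken mod 8.
Σ = (-7) + (-31) + (-24) + (-8) + (-8) + (-7) + (-2) + (0) = -87
Area = |Σ|/2 = 43.5.

43.5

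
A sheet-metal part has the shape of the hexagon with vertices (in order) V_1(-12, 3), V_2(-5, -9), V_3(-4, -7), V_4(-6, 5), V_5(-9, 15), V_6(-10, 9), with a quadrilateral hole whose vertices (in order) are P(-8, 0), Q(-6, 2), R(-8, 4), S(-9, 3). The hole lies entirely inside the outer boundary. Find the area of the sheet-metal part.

75

Outer boundary:
Σ = (123) + (-1) + (-62) + (-45) + (69) + (78) = 162
Area = |Σ|/2 = 81.
Hole:
Apply the shoelace (surveyor's) formula: 2A = Σ (x_i·y_{i+1} − x_{i+1}·y_i), indices taken mod 4.
Σ = (-16) + (-8) + (12) + (24) = 12
Area = |Σ|/2 = 6.
Net area = 81 − 6 = 75.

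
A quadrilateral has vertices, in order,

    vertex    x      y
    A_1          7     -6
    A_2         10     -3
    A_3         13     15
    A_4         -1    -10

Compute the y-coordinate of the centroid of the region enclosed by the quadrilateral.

Apply the surveyor's formula. First the cross-terms c_i = x_i·y_{i+1} − x_{i+1}·y_i:
  39, 189, -115, 76  ⇒  2A = 189, A = 94.5.
Then Σ (y_i + y_{i+1})·c_i = 126, so ȳ = 126 / (6·94.5) = 2/9.

2/9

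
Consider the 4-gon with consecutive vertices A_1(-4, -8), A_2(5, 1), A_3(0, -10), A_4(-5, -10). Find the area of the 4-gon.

Apply the shoelace formula: 2A = Σ (x_i·y_{i+1} − x_{i+1}·y_i), indices taken mod 4.
A_1→A_2: (-4)(1) − (5)(-8) = 36
A_2→A_3: (5)(-10) − (0)(1) = -50
A_3→A_4: (0)(-10) − (-5)(-10) = -50
A_4→A_1: (-5)(-8) − (-4)(-10) = 0
Σ = -64
Area = |Σ|/2 = 32.

32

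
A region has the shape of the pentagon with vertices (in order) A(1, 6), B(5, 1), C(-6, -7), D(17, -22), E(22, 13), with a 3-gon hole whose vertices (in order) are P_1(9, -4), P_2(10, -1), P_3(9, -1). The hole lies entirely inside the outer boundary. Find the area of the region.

Outer boundary:
Σ = (-29) + (-29) + (251) + (705) + (119) = 1017
Area = |Σ|/2 = 508.5.
Hole:
P_1→P_2: (9)(-1) − (10)(-4) = 31
P_2→P_3: (10)(-1) − (9)(-1) = -1
P_3→P_1: (9)(-4) − (9)(-1) = -27
Σ = 3
Area = |Σ|/2 = 1.5.
Net area = 508.5 − 1.5 = 507.

507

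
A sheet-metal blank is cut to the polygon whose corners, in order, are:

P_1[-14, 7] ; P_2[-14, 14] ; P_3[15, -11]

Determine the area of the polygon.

Σ = (-98) + (-56) + (-49) = -203
Area = |Σ|/2 = 101.5.

101.5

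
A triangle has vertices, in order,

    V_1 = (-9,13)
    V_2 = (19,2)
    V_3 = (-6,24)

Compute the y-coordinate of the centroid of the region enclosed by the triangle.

13

Apply the shoelace (surveyor's) formula. First the cross-terms c_i = x_i·y_{i+1} − x_{i+1}·y_i:
  -265, 468, 138  ⇒  2A = 341, A = 170.5.
Then Σ (y_i + y_{i+1})·c_i = 13299, so ȳ = 13299 / (6·170.5) = 13.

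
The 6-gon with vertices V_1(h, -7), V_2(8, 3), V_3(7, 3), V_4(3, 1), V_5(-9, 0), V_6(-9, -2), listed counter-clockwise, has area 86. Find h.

Write out the shoelace sum; only the two edges meeting at V_1 involve h:
2·Area = [((-9)·(-7) − h·(-2)) + (h·3 − 8·(-7))] + 28
       = 5·h + 147 = 172
⇒ h = 5.

5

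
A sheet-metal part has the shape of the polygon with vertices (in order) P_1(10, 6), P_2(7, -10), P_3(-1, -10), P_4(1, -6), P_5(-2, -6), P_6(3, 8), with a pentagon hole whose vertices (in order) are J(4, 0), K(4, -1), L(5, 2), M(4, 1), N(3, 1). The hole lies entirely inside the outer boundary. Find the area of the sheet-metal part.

140.5

Outer boundary:
Cross-terms: -142, -80, 16, -18, 2, -62  ⇒  Σ = -284
Area = |Σ|/2 = 142.
Hole:
Apply Gauss's area formula: 2A = Σ (x_i·y_{i+1} − x_{i+1}·y_i), indices taken mod 5.
J→K: (4)(-1) − (4)(0) = -4
K→L: (4)(2) − (5)(-1) = 13
L→M: (5)(1) − (4)(2) = -3
M→N: (4)(1) − (3)(1) = 1
N→J: (3)(0) − (4)(1) = -4
Σ = 3
Area = |Σ|/2 = 1.5.
Net area = 142 − 1.5 = 140.5.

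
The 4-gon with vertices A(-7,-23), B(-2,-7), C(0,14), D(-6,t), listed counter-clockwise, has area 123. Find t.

The doubled signed area Σ (x_i y_{i+1} − x_{i+1} y_i) is linear in t.
With t=0 it equals 197; the coefficient of t is 7 (from the two edges through D).
So 7·t + 197 = 2·123 = 246 ⇒ t = 7.

7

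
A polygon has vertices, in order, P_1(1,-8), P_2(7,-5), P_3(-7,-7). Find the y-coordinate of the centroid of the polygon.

Apply the shoelace (surveyor's) formula. First the cross-terms c_i = x_i·y_{i+1} − x_{i+1}·y_i:
  51, -84, 63  ⇒  2A = 30, A = 15.
Then Σ (y_i + y_{i+1})·c_i = -600, so ȳ = -600 / (6·15) = -20/3.

-20/3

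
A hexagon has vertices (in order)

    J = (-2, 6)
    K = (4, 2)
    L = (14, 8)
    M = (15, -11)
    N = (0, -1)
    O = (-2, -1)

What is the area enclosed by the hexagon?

164.5

Apply Gauss's area formula: 2A = Σ (x_i·y_{i+1} − x_{i+1}·y_i), indices taken mod 6.
Cross-terms: -28, 4, -274, -15, -2, -14  ⇒  Σ = -329
Area = |Σ|/2 = 164.5.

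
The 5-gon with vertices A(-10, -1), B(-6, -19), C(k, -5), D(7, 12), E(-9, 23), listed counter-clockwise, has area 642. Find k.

Write out the shoelace sum; only the two edges meeting at C involve k:
2·Area = [((-6)·(-5) − k·(-19)) + (k·12 − 7·(-5))] + 692
       = 31·k + 757 = 1284
⇒ k = 17.

17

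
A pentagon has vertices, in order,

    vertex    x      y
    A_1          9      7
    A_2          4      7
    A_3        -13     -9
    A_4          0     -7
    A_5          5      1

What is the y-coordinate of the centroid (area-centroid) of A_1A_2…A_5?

Apply Gauss's area formula. First the cross-terms c_i = x_i·y_{i+1} − x_{i+1}·y_i:
  35, 55, 91, 35, 26  ⇒  2A = 242, A = 121.
Then Σ (y_i + y_{i+1})·c_i = -1078, so ȳ = -1078 / (6·121) = -49/33.

-49/33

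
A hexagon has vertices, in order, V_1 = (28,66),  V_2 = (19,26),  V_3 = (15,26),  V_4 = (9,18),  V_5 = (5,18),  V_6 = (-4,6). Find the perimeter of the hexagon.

|V_1V_2| = √((-9)² + (-40)²) = √1681 = 41
|V_2V_3| = √((-4)² + (0)²) = √16 = 4
|V_3V_4| = √((-6)² + (-8)²) = √100 = 10
|V_4V_5| = √((-4)² + (0)²) = √16 = 4
|V_5V_6| = √((-9)² + (-12)²) = √225 = 15
|V_6V_1| = √((32)² + (60)²) = √4624 = 68
Perimeter = 41 + 4 + 10 + 4 + 15 + 68 = 142.

142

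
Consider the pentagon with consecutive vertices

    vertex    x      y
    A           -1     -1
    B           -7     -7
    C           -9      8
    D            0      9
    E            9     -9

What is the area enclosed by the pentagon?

149.5

Apply the surveyor's formula: 2A = Σ (x_i·y_{i+1} − x_{i+1}·y_i), indices taken mod 5.
Cross-terms: 0, -119, -81, -81, -18  ⇒  Σ = -299
Area = |Σ|/2 = 149.5.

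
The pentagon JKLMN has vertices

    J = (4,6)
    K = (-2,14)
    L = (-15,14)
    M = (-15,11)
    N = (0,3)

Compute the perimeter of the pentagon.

48

|JK| = √((-6)² + (8)²) = √100 = 10
|KL| = √((-13)² + (0)²) = √169 = 13
|LM| = √((0)² + (-3)²) = √9 = 3
|MN| = √((15)² + (-8)²) = √289 = 17
|NJ| = √((4)² + (3)²) = √25 = 5
Perimeter = 10 + 13 + 3 + 17 + 5 = 48.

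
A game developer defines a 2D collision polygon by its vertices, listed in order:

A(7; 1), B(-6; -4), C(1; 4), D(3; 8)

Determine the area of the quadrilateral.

49.5

Σ = (-22) + (-20) + (-4) + (-53) = -99
Area = |Σ|/2 = 49.5.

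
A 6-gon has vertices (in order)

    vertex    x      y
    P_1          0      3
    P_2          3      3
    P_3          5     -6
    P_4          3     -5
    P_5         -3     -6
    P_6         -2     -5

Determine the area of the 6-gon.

Σ = (-9) + (-33) + (-7) + (-33) + (3) + (-6) = -85
Area = |Σ|/2 = 42.5.

42.5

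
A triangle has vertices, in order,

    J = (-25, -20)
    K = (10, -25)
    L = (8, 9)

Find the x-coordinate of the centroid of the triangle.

-7/3

Apply the surveyor's formula. First the cross-terms c_i = x_i·y_{i+1} − x_{i+1}·y_i:
  825, 290, 65  ⇒  2A = 1180, A = 590.
Then Σ (x_i + x_{i+1})·c_i = -8260, so x̄ = -8260 / (6·590) = -7/3.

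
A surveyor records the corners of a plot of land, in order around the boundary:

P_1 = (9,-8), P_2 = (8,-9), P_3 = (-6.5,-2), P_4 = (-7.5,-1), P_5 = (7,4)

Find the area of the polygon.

Apply the shoelace (surveyor's) formula: 2A = Σ (x_i·y_{i+1} − x_{i+1}·y_i), indices taken mod 5.
Cross-terms: -17, -74.5, -8.5, -23, -92  ⇒  Σ = -215
Area = |Σ|/2 = 107.5.

107.5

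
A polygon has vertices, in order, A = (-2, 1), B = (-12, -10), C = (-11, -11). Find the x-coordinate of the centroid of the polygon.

-25/3

Apply the shoelace (surveyor's) formula. First the cross-terms c_i = x_i·y_{i+1} − x_{i+1}·y_i:
  32, 22, -33  ⇒  2A = 21, A = 10.5.
Then Σ (x_i + x_{i+1})·c_i = -525, so x̄ = -525 / (6·10.5) = -25/3.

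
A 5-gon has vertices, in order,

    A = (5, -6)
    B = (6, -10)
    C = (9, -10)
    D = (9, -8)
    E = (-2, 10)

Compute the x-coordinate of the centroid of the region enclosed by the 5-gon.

Apply the shoelace (surveyor's) formula. First the cross-terms c_i = x_i·y_{i+1} − x_{i+1}·y_i:
  -14, 30, 18, 74, -38  ⇒  2A = 70, A = 35.
Then Σ (x_i + x_{i+1})·c_i = 1024, so x̄ = 1024 / (6·35) = 512/105.

512/105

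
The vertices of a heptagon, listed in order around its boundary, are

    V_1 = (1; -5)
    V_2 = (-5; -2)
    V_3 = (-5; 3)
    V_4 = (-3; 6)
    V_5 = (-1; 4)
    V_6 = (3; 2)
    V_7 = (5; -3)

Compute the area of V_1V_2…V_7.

67

V_1→V_2: (1)(-2) − (-5)(-5) = -27
V_2→V_3: (-5)(3) − (-5)(-2) = -25
V_3→V_4: (-5)(6) − (-3)(3) = -21
V_4→V_5: (-3)(4) − (-1)(6) = -6
V_5→V_6: (-1)(2) − (3)(4) = -14
V_6→V_7: (3)(-3) − (5)(2) = -19
V_7→V_1: (5)(-5) − (1)(-3) = -22
Σ = -134
Area = |Σ|/2 = 67.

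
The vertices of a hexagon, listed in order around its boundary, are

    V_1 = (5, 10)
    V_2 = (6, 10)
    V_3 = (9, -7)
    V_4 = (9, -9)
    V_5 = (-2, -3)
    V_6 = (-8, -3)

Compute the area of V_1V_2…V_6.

Σ = (-10) + (-132) + (-18) + (-45) + (-18) + (-65) = -288
Area = |Σ|/2 = 144.

144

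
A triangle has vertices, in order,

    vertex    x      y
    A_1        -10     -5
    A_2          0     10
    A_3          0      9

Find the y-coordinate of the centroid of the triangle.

14/3

Apply the surveyor's formula. First the cross-terms c_i = x_i·y_{i+1} − x_{i+1}·y_i:
  -100, 0, 90  ⇒  2A = -10, A = -5.
Then Σ (y_i + y_{i+1})·c_i = -140, so ȳ = -140 / (6·(-5)) = 14/3.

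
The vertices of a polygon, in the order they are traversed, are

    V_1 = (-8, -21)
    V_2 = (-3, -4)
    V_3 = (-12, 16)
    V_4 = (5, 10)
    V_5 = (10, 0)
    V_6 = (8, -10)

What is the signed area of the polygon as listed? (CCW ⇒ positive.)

-387.5

Apply the surveyor's formula: 2A = Σ (x_i·y_{i+1} − x_{i+1}·y_i), indices taken mod 6.
V_1→V_2: (-8)(-4) − (-3)(-21) = -31
V_2→V_3: (-3)(16) − (-12)(-4) = -96
V_3→V_4: (-12)(10) − (5)(16) = -200
V_4→V_5: (5)(0) − (10)(10) = -100
V_5→V_6: (10)(-10) − (8)(0) = -100
V_6→V_1: (8)(-21) − (-8)(-10) = -248
Σ = -775
Signed area = Σ/2 = -387.5 (negative ⇒ clockwise traversal).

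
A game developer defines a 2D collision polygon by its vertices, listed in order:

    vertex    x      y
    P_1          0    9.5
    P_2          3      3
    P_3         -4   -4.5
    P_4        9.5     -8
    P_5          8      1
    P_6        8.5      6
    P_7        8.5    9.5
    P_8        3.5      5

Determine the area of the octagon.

Apply the shoelace (surveyor's) formula: 2A = Σ (x_i·y_{i+1} − x_{i+1}·y_i), indices taken mod 8.
Σ = (-28.5) + (-1.5) + (74.75) + (73.5) + (39.5) + (29.75) + (9.25) + (33.25) = 230
Area = |Σ|/2 = 115.

115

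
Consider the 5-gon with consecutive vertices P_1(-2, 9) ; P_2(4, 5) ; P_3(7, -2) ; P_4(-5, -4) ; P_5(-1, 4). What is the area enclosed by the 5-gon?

Apply the shoelace (surveyor's) formula: 2A = Σ (x_i·y_{i+1} − x_{i+1}·y_i), indices taken mod 5.
Σ = (-46) + (-43) + (-38) + (-24) + (-1) = -152
Area = |Σ|/2 = 76.

76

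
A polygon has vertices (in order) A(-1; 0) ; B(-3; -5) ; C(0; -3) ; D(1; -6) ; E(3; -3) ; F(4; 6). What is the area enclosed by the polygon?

34

Apply the surveyor's formula: 2A = Σ (x_i·y_{i+1} − x_{i+1}·y_i), indices taken mod 6.
Cross-terms: 5, 9, 3, 15, 30, 6  ⇒  Σ = 68
Area = |Σ|/2 = 34.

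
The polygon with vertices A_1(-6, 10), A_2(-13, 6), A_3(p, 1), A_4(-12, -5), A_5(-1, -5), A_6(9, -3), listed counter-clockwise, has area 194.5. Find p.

The doubled signed area Σ (x_i y_{i+1} − x_{i+1} y_i) is linear in p.
With p=0 it equals 268; the coefficient of p is -11 (from the two edges through A_3).
So -11·p + 268 = 2·194.5 = 389 ⇒ p = -11.

-11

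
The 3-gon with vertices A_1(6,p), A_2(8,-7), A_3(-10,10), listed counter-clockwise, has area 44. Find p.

-10

The doubled signed area Σ (x_i y_{i+1} − x_{i+1} y_i) is linear in p.
With p=0 it equals -92; the coefficient of p is -18 (from the two edges through A_1).
So -18·p + -92 = 2·44 = 88 ⇒ p = -10.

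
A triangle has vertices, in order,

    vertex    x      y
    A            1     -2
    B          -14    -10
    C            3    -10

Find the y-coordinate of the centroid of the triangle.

-22/3

Apply the shoelace formula. First the cross-terms c_i = x_i·y_{i+1} − x_{i+1}·y_i:
  -38, 170, 4  ⇒  2A = 136, A = 68.
Then Σ (y_i + y_{i+1})·c_i = -2992, so ȳ = -2992 / (6·68) = -22/3.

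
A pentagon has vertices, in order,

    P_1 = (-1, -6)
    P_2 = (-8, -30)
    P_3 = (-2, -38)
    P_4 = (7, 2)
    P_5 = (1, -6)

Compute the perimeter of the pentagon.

|P_1P_2| = √((-7)² + (-24)²) = √625 = 25
|P_2P_3| = √((6)² + (-8)²) = √100 = 10
|P_3P_4| = √((9)² + (40)²) = √1681 = 41
|P_4P_5| = √((-6)² + (-8)²) = √100 = 10
|P_5P_1| = √((-2)² + (0)²) = √4 = 2
Perimeter = 25 + 10 + 41 + 10 + 2 = 88.

88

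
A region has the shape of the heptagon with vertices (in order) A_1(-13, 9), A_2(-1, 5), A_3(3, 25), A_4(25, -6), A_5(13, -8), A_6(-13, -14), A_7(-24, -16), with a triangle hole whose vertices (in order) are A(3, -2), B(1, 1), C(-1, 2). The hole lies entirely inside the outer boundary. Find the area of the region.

847.5

Outer boundary:
Apply Gauss's area formula: 2A = Σ (x_i·y_{i+1} − x_{i+1}·y_i), indices taken mod 7.
A_1→A_2: (-13)(5) − (-1)(9) = -56
A_2→A_3: (-1)(25) − (3)(5) = -40
A_3→A_4: (3)(-6) − (25)(25) = -643
A_4→A_5: (25)(-8) − (13)(-6) = -122
A_5→A_6: (13)(-14) − (-13)(-8) = -286
A_6→A_7: (-13)(-16) − (-24)(-14) = -128
A_7→A_1: (-24)(9) − (-13)(-16) = -424
Σ = -1699
Area = |Σ|/2 = 849.5.
Hole:
Apply the shoelace (surveyor's) formula: 2A = Σ (x_i·y_{i+1} − x_{i+1}·y_i), indices taken mod 3.
Σ = (5) + (3) + (-4) = 4
Area = |Σ|/2 = 2.
Net area = 849.5 − 2 = 847.5.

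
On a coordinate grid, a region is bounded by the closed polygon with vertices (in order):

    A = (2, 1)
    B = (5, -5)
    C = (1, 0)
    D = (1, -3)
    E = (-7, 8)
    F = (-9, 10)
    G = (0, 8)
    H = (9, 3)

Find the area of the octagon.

82.5

Apply the shoelace formula: 2A = Σ (x_i·y_{i+1} − x_{i+1}·y_i), indices taken mod 8.
Σ = (-15) + (5) + (-3) + (-13) + (2) + (-72) + (-72) + (3) = -165
Area = |Σ|/2 = 82.5.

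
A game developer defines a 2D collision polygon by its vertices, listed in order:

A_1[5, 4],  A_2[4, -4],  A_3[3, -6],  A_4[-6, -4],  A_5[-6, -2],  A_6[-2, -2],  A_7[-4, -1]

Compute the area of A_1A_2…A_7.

58.5

Apply the shoelace (surveyor's) formula: 2A = Σ (x_i·y_{i+1} − x_{i+1}·y_i), indices taken mod 7.
Σ = (-36) + (-12) + (-48) + (-12) + (8) + (-6) + (-11) = -117
Area = |Σ|/2 = 58.5.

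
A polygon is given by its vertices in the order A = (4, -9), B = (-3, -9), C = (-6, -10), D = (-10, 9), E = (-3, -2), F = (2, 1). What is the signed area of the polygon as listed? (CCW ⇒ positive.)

-107.5

Σ = (-63) + (-24) + (-154) + (47) + (1) + (-22) = -215
Signed area = Σ/2 = -107.5 (negative ⇒ clockwise traversal).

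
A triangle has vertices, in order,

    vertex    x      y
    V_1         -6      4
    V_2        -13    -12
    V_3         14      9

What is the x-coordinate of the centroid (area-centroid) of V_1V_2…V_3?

-5/3

Apply the shoelace formula. First the cross-terms c_i = x_i·y_{i+1} − x_{i+1}·y_i:
  124, 51, 110  ⇒  2A = 285, A = 142.5.
Then Σ (x_i + x_{i+1})·c_i = -1425, so x̄ = -1425 / (6·142.5) = -5/3.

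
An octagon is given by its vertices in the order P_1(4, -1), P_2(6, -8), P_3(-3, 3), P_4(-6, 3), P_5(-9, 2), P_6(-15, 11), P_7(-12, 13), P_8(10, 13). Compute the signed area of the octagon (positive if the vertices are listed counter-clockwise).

-244

Apply Gauss's area formula: 2A = Σ (x_i·y_{i+1} − x_{i+1}·y_i), indices taken mod 8.
Σ = (-26) + (-6) + (9) + (15) + (-69) + (-63) + (-286) + (-62) = -488
Signed area = Σ/2 = -244 (negative ⇒ clockwise traversal).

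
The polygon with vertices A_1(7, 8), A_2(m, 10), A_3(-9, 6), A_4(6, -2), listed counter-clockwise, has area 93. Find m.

The doubled signed area Σ (x_i y_{i+1} − x_{i+1} y_i) is linear in m.
With m=0 it equals 204; the coefficient of m is -2 (from the two edges through A_2).
So -2·m + 204 = 2·93 = 186 ⇒ m = 9.

9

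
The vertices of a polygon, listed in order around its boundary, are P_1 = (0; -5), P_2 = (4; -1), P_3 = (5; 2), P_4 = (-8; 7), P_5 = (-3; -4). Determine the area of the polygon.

76

Apply the shoelace formula: 2A = Σ (x_i·y_{i+1} − x_{i+1}·y_i), indices taken mod 5.
Σ = (20) + (13) + (51) + (53) + (15) = 152
Area = |Σ|/2 = 76.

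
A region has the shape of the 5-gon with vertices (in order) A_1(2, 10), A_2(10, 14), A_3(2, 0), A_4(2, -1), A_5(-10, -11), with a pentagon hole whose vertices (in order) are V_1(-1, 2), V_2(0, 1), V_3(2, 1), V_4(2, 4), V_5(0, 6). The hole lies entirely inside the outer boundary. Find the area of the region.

95.5

Outer boundary:
Apply the shoelace formula: 2A = Σ (x_i·y_{i+1} − x_{i+1}·y_i), indices taken mod 5.
A_1→A_2: (2)(14) − (10)(10) = -72
A_2→A_3: (10)(0) − (2)(14) = -28
A_3→A_4: (2)(-1) − (2)(0) = -2
A_4→A_5: (2)(-11) − (-10)(-1) = -32
A_5→A_1: (-10)(10) − (2)(-11) = -78
Σ = -212
Area = |Σ|/2 = 106.
Hole:
Σ = (-1) + (-2) + (6) + (12) + (6) = 21
Area = |Σ|/2 = 10.5.
Net area = 106 − 10.5 = 95.5.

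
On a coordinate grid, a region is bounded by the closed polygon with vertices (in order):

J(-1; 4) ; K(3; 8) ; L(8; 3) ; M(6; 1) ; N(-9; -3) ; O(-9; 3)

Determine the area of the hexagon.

Apply the shoelace formula: 2A = Σ (x_i·y_{i+1} − x_{i+1}·y_i), indices taken mod 6.
J→K: (-1)(8) − (3)(4) = -20
K→L: (3)(3) − (8)(8) = -55
L→M: (8)(1) − (6)(3) = -10
M→N: (6)(-3) − (-9)(1) = -9
N→O: (-9)(3) − (-9)(-3) = -54
O→J: (-9)(4) − (-1)(3) = -33
Σ = -181
Area = |Σ|/2 = 90.5.

90.5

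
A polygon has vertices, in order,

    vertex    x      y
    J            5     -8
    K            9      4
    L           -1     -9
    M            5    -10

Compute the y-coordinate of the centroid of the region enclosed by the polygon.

Apply the surveyor's formula. First the cross-terms c_i = x_i·y_{i+1} − x_{i+1}·y_i:
  92, -77, 55, 10  ⇒  2A = 80, A = 40.
Then Σ (y_i + y_{i+1})·c_i = -1208, so ȳ = -1208 / (6·40) = -151/30.

-151/30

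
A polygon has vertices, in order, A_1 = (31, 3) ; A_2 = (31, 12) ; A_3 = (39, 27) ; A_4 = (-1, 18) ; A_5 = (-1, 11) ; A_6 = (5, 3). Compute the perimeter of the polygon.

|A_1A_2| = √((0)² + (9)²) = √81 = 9
|A_2A_3| = √((8)² + (15)²) = √289 = 17
|A_3A_4| = √((-40)² + (-9)²) = √1681 = 41
|A_4A_5| = √((0)² + (-7)²) = √49 = 7
|A_5A_6| = √((6)² + (-8)²) = √100 = 10
|A_6A_1| = √((26)² + (0)²) = √676 = 26
Perimeter = 9 + 17 + 41 + 7 + 10 + 26 = 110.

110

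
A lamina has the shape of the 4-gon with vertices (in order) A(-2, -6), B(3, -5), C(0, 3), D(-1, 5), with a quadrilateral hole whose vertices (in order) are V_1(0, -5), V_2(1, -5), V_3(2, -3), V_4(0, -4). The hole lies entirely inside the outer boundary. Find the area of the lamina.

Outer boundary:
Apply the shoelace formula: 2A = Σ (x_i·y_{i+1} − x_{i+1}·y_i), indices taken mod 4.
Σ = (28) + (9) + (3) + (16) = 56
Area = |Σ|/2 = 28.
Hole:
Apply the shoelace formula: 2A = Σ (x_i·y_{i+1} − x_{i+1}·y_i), indices taken mod 4.
V_1→V_2: (0)(-5) − (1)(-5) = 5
V_2→V_3: (1)(-3) − (2)(-5) = 7
V_3→V_4: (2)(-4) − (0)(-3) = -8
V_4→V_1: (0)(-5) − (0)(-4) = 0
Σ = 4
Area = |Σ|/2 = 2.
Net area = 28 − 2 = 26.

26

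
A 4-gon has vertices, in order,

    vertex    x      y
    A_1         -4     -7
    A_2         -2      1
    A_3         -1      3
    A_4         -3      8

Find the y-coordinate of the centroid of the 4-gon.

152/93

Apply the surveyor's formula. First the cross-terms c_i = x_i·y_{i+1} − x_{i+1}·y_i:
  -18, -5, 1, 53  ⇒  2A = 31, A = 15.5.
Then Σ (y_i + y_{i+1})·c_i = 152, so ȳ = 152 / (6·15.5) = 152/93.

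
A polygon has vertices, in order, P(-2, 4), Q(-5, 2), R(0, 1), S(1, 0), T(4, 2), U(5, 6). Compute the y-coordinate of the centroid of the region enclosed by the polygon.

86/29

Apply the shoelace (surveyor's) formula. First the cross-terms c_i = x_i·y_{i+1} − x_{i+1}·y_i:
  16, -5, -1, 2, 14, 32  ⇒  2A = 58, A = 29.
Then Σ (y_i + y_{i+1})·c_i = 516, so ȳ = 516 / (6·29) = 86/29.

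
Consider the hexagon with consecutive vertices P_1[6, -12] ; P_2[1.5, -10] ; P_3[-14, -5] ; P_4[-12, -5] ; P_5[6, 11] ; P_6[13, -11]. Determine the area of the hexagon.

Apply Gauss's area formula: 2A = Σ (x_i·y_{i+1} − x_{i+1}·y_i), indices taken mod 6.
P_1→P_2: (6)(-10) − (1.5)(-12) = -42
P_2→P_3: (1.5)(-5) − (-14)(-10) = -147.5
P_3→P_4: (-14)(-5) − (-12)(-5) = 10
P_4→P_5: (-12)(11) − (6)(-5) = -102
P_5→P_6: (6)(-11) − (13)(11) = -209
P_6→P_1: (13)(-12) − (6)(-11) = -90
Σ = -580.5
Area = |Σ|/2 = 290.25.

290.25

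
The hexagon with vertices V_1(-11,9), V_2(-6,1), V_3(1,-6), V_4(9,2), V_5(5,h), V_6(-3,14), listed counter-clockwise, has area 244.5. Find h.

The doubled signed area Σ (x_i y_{i+1} − x_{i+1} y_i) is linear in h.
With h=0 it equals 321; the coefficient of h is 12 (from the two edges through V_5).
So 12·h + 321 = 2·244.5 = 489 ⇒ h = 14.

14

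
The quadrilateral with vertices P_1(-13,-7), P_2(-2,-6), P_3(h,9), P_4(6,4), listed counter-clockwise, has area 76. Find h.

The doubled signed area Σ (x_i y_{i+1} − x_{i+1} y_i) is linear in h.
With h=0 it equals 2; the coefficient of h is 10 (from the two edges through P_3).
So 10·h + 2 = 2·76 = 152 ⇒ h = 15.

15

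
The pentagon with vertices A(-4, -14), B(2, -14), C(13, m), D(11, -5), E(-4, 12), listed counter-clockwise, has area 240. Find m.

Write out the shoelace sum; only the two edges meeting at C involve m:
2·Area = [(2·m − 13·(-14)) + (13·(-5) − 11·m)] + 300
       = -9·m + 417 = 480
⇒ m = -7.

-7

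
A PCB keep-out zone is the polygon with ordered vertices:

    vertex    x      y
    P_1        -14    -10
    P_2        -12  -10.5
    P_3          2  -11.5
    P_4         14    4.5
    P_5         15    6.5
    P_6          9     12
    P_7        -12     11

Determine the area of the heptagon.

509

Apply the shoelace (surveyor's) formula: 2A = Σ (x_i·y_{i+1} − x_{i+1}·y_i), indices taken mod 7.
Σ = (27) + (159) + (170) + (23.5) + (121.5) + (243) + (274) = 1018
Area = |Σ|/2 = 509.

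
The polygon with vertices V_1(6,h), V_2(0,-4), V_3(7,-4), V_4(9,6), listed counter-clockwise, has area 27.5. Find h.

1

Write out the shoelace sum; only the two edges meeting at V_1 involve h:
2·Area = [(9·h − 6·6) + (6·(-4) − 0·h)] + 106
       = 9·h + 46 = 55
⇒ h = 1.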